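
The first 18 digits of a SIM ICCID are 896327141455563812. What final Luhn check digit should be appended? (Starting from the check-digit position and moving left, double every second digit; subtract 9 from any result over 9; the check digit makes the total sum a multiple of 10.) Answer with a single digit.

Partial digits right→left: 2 1 8 3 6 5 5 5 4 1 4 1 7 2 3 6 9 8
Double every second digit counting from the check-digit position (so the 1st, 3rd, 5th, ... of the partial from the right).
  doubled (with −9 where >9): 4 7 3 1 8 8 5 6 9 → sum 51
  kept as-is: 1 3 5 5 1 1 2 6 8 → sum 32
Total = 51 + 32 = 83.
Check digit = (10 − (83 mod 10)) mod 10 = 7.

7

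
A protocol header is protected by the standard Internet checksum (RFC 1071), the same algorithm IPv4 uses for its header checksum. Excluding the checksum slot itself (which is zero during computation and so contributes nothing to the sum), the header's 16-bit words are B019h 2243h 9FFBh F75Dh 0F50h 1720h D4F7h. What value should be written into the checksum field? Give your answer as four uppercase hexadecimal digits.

9AE1

One's-complement addition (fold any carry out of bit 15 back into bit 0):
  0xB019 + 0x2243 = 0x0D25C
  0xD25C + 0x9FFB = 0x17257 → wrap carry → 0x7258
  0x7258 + 0xF75D = 0x169B5 → wrap carry → 0x69B6
  0x69B6 + 0x0F50 = 0x07906
  0x7906 + 0x1720 = 0x09026
  0x9026 + 0xD4F7 = 0x1651D → wrap carry → 0x651E
One's-complement sum = 0x651E.
Checksum = ~0x651E & 0xFFFF = 0x9AE1.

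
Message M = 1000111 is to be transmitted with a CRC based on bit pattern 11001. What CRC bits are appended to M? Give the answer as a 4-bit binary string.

0111

Append 4 zeros: 10001110000. Divide by 11001 (XOR where the leading bit is 1):
  pos 0: 10001 XOR 11001 = 01000
  pos 1: 10001 XOR 11001 = 01000
  pos 2: 10001 XOR 11001 = 01000
  pos 3: 10000 XOR 11001 = 01001
  pos 4: 10010 XOR 11001 = 01011
  pos 5: 10110 XOR 11001 = 01111
  pos 6: 11110 XOR 11001 = 00111
Remainder (last 4 bits) = 0111. This is the CRC / FCS.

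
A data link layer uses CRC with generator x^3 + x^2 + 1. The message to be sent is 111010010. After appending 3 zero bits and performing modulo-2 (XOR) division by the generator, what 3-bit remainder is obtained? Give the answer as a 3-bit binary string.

Append 3 zeros: 111010010000. Divide by 1101 (XOR where the leading bit is 1):
  pos 0: 1110 XOR 1101 = 0011
  pos 2: 1110 XOR 1101 = 0011
  pos 4: 1101 XOR 1101 = 0000
Remainder (last 3 bits) = 000. This is the CRC / FCS.

000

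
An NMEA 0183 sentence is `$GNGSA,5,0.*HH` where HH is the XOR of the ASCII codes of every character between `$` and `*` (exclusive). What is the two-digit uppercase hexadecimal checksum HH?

XOR the ASCII codes of the payload characters:
  'G' = 0x47 → acc = 0x47
  'N' = 0x4E → acc = 0x09
  'G' = 0x47 → acc = 0x4E
  'S' = 0x53 → acc = 0x1D
  'A' = 0x41 → acc = 0x5C
  ',' = 0x2C → acc = 0x70
  '5' = 0x35 → acc = 0x45
  ',' = 0x2C → acc = 0x69
  '0' = 0x30 → acc = 0x59
  '.' = 0x2E → acc = 0x77
Checksum = 0x77.

77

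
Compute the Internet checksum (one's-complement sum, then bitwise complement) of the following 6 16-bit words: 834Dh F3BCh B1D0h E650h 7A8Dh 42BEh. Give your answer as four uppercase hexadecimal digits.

3388

One's-complement addition (fold any carry out of bit 15 back into bit 0):
  0x834D + 0xF3BC = 0x17709 → wrap carry → 0x770A
  0x770A + 0xB1D0 = 0x128DA → wrap carry → 0x28DB
  0x28DB + 0xE650 = 0x10F2B → wrap carry → 0x0F2C
  0x0F2C + 0x7A8D = 0x089B9
  0x89B9 + 0x42BE = 0x0CC77
One's-complement sum = 0xCC77.
Checksum = ~0xCC77 & 0xFFFF = 0x3388.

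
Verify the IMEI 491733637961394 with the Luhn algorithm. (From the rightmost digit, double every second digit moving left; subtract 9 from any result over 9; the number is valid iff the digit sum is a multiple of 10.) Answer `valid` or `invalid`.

valid

From the right, keep odd positions and double even positions (subtract 9 from any doubled value over 9):
  doubled (positions 2,4,...): 9 2 9 6 6 5 9 → sum 46
  kept (positions 1,3,...): 4 3 6 7 6 3 1 4 → sum 34
Total = 80.
80 mod 10 = 0, so the number is valid.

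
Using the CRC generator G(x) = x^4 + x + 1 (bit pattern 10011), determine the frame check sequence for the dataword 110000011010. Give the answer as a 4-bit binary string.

Append 4 zeros: 1100000110100000. Divide by 10011 (XOR where the leading bit is 1):
  pos 0: 11000 XOR 10011 = 01011
  pos 1: 10110 XOR 10011 = 00101
  pos 3: 10101 XOR 10011 = 00110
  pos 5: 11010 XOR 10011 = 01001
  pos 6: 10011 XOR 10011 = 00000
Remainder (last 4 bits) = 0000. This is the CRC / FCS.

0000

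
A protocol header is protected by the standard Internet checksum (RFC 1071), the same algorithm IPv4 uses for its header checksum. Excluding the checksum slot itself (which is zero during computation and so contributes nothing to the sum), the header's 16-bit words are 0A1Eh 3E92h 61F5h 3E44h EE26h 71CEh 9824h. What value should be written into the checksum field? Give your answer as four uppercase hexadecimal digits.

1EFC

One's-complement addition (fold any carry out of bit 15 back into bit 0):
  0x0A1E + 0x3E92 = 0x048B0
  0x48B0 + 0x61F5 = 0x0AAA5
  0xAAA5 + 0x3E44 = 0x0E8E9
  0xE8E9 + 0xEE26 = 0x1D70F → wrap carry → 0xD710
  0xD710 + 0x71CE = 0x148DE → wrap carry → 0x48DF
  0x48DF + 0x9824 = 0x0E103
One's-complement sum = 0xE103.
Checksum = ~0xE103 & 0xFFFF = 0x1EFC.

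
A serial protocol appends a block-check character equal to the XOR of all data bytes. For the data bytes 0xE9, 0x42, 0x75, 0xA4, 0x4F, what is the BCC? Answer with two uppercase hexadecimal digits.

XOR the bytes together:
  start with 0xE9
  0xE9 ⊕ 0x42 = 0xAB
  0xAB ⊕ 0x75 = 0xDE
  0xDE ⊕ 0xA4 = 0x7A
  0x7A ⊕ 0x4F = 0x35

35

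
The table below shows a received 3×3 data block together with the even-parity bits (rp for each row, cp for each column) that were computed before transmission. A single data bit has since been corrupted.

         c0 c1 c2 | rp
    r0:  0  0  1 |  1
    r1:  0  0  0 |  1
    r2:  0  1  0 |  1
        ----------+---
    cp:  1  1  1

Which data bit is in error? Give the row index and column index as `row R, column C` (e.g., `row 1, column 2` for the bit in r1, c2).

row 1, column 0

Recompute each row's even parity and compare to rp:
  r0: data parity 1, sent rp 1 → ok
  r1: data parity 0, sent rp 1 → mismatch
  r2: data parity 1, sent rp 1 → ok
Recompute each column's even parity and compare to cp:
  c0: data parity 0, sent cp 1 → mismatch
  c1: data parity 1, sent cp 1 → ok
  c2: data parity 1, sent cp 1 → ok
Exactly one row (r1) and one column (c0) fail → the flipped bit is at their intersection.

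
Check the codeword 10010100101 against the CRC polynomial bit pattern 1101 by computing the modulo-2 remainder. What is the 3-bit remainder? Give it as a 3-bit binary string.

010

Modulo-2 division of 10010100101 by 1101:
  pos 0: 1001 XOR 1101 = 0100
  pos 1: 1000 XOR 1101 = 0101
  pos 2: 1011 XOR 1101 = 0110
  pos 3: 1100 XOR 1101 = 0001
  pos 6: 1010 XOR 1101 = 0111
  pos 7: 1111 XOR 1101 = 0010
Remainder = 010 (nonzero — an error is detected).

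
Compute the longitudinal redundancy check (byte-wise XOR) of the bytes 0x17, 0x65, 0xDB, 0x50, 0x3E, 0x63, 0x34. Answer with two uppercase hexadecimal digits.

XOR the bytes together:
  start with 0x17
  0x17 ⊕ 0x65 = 0x72
  0x72 ⊕ 0xDB = 0xA9
  0xA9 ⊕ 0x50 = 0xF9
  0xF9 ⊕ 0x3E = 0xC7
  0xC7 ⊕ 0x63 = 0xA4
  0xA4 ⊕ 0x34 = 0x90

90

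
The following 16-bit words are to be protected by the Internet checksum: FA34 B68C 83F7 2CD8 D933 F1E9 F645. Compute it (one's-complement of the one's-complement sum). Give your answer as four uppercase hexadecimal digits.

One's-complement addition (fold any carry out of bit 15 back into bit 0):
  0xFA34 + 0xB68C = 0x1B0C0 → wrap carry → 0xB0C1
  0xB0C1 + 0x83F7 = 0x134B8 → wrap carry → 0x34B9
  0x34B9 + 0x2CD8 = 0x06191
  0x6191 + 0xD933 = 0x13AC4 → wrap carry → 0x3AC5
  0x3AC5 + 0xF1E9 = 0x12CAE → wrap carry → 0x2CAF
  0x2CAF + 0xF645 = 0x122F4 → wrap carry → 0x22F5
One's-complement sum = 0x22F5.
Checksum = ~0x22F5 & 0xFFFF = 0xDD0A.

DD0A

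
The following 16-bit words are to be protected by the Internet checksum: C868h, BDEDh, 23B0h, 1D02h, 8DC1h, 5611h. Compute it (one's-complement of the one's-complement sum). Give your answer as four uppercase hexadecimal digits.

One's-complement addition (fold any carry out of bit 15 back into bit 0):
  0xC868 + 0xBDED = 0x18655 → wrap carry → 0x8656
  0x8656 + 0x23B0 = 0x0AA06
  0xAA06 + 0x1D02 = 0x0C708
  0xC708 + 0x8DC1 = 0x154C9 → wrap carry → 0x54CA
  0x54CA + 0x5611 = 0x0AADB
One's-complement sum = 0xAADB.
Checksum = ~0xAADB & 0xFFFF = 0x5524.

5524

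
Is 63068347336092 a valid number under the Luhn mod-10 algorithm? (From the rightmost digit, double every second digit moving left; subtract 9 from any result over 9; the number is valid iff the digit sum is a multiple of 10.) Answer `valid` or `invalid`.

From the right, keep odd positions and double even positions (subtract 9 from any doubled value over 9):
  doubled (positions 2,4,...): 9 3 6 8 7 0 3 → sum 36
  kept (positions 1,3,...): 2 0 3 7 3 6 3 → sum 24
Total = 60.
60 mod 10 = 0, so the number is valid.

valid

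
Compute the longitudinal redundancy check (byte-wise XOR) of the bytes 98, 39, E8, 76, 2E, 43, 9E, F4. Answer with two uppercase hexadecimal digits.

38

XOR the bytes together:
  start with 0x98
  0x98 ⊕ 0x39 = 0xA1
  0xA1 ⊕ 0xE8 = 0x49
  0x49 ⊕ 0x76 = 0x3F
  0x3F ⊕ 0x2E = 0x11
  0x11 ⊕ 0x43 = 0x52
  0x52 ⊕ 0x9E = 0xCC
  0xCC ⊕ 0xF4 = 0x38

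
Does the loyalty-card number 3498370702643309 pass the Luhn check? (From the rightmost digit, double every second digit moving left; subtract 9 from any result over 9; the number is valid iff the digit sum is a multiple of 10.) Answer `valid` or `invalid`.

invalid

From the right, keep odd positions and double even positions (subtract 9 from any doubled value over 9):
  doubled (positions 2,4,...): 0 6 3 0 0 6 9 6 → sum 30
  kept (positions 1,3,...): 9 3 4 2 7 7 8 4 → sum 44
Total = 74.
74 mod 10 = 4, so the number is invalid.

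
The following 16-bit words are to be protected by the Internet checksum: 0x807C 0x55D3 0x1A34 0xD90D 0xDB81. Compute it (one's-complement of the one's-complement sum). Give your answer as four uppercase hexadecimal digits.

One's-complement addition (fold any carry out of bit 15 back into bit 0):
  0x807C + 0x55D3 = 0x0D64F
  0xD64F + 0x1A34 = 0x0F083
  0xF083 + 0xD90D = 0x1C990 → wrap carry → 0xC991
  0xC991 + 0xDB81 = 0x1A512 → wrap carry → 0xA513
One's-complement sum = 0xA513.
Checksum = ~0xA513 & 0xFFFF = 0x5AEC.

5AEC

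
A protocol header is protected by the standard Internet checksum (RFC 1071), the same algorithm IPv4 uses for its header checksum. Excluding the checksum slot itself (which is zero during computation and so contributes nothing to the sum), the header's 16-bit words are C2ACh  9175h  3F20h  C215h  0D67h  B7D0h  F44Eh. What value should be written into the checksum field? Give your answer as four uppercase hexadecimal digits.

F120

One's-complement addition (fold any carry out of bit 15 back into bit 0):
  0xC2AC + 0x9175 = 0x15421 → wrap carry → 0x5422
  0x5422 + 0x3F20 = 0x09342
  0x9342 + 0xC215 = 0x15557 → wrap carry → 0x5558
  0x5558 + 0x0D67 = 0x062BF
  0x62BF + 0xB7D0 = 0x11A8F → wrap carry → 0x1A90
  0x1A90 + 0xF44E = 0x10EDE → wrap carry → 0x0EDF
One's-complement sum = 0x0EDF.
Checksum = ~0x0EDF & 0xFFFF = 0xF120.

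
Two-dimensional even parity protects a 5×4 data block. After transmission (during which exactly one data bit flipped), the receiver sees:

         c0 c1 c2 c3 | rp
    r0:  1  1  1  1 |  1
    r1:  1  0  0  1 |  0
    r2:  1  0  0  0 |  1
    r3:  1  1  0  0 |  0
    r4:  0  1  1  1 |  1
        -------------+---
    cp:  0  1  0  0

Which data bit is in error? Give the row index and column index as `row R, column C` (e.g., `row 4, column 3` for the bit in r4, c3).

row 0, column 3

Recompute each row's even parity and compare to rp:
  r0: data parity 0, sent rp 1 → mismatch
  r1: data parity 0, sent rp 0 → ok
  r2: data parity 1, sent rp 1 → ok
  r3: data parity 0, sent rp 0 → ok
  r4: data parity 1, sent rp 1 → ok
Recompute each column's even parity and compare to cp:
  c0: data parity 0, sent cp 0 → ok
  c1: data parity 1, sent cp 1 → ok
  c2: data parity 0, sent cp 0 → ok
  c3: data parity 1, sent cp 0 → mismatch
Exactly one row (r0) and one column (c3) fail → the flipped bit is at their intersection.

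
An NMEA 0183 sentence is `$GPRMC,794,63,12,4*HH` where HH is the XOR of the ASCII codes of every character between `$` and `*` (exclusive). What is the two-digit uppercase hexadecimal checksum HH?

43

XOR the ASCII codes of the payload characters:
  'G' = 0x47 → acc = 0x47
  'P' = 0x50 → acc = 0x17
  'R' = 0x52 → acc = 0x45
  'M' = 0x4D → acc = 0x08
  'C' = 0x43 → acc = 0x4B
  ',' = 0x2C → acc = 0x67
  '7' = 0x37 → acc = 0x50
  '9' = 0x39 → acc = 0x69
  '4' = 0x34 → acc = 0x5D
  ',' = 0x2C → acc = 0x71
  '6' = 0x36 → acc = 0x47
  '3' = 0x33 → acc = 0x74
  ',' = 0x2C → acc = 0x58
  '1' = 0x31 → acc = 0x69
  '2' = 0x32 → acc = 0x5B
  ',' = 0x2C → acc = 0x77
  '4' = 0x34 → acc = 0x43
Checksum = 0x43.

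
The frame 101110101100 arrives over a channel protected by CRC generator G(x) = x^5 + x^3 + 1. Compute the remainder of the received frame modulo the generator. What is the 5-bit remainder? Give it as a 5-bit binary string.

00000

Modulo-2 division of 101110101100 by 101001:
  pos 0: 101110 XOR 101001 = 000111
  pos 3: 111101 XOR 101001 = 010100
  pos 4: 101001 XOR 101001 = 000000
Remainder = 00000 (zero — the frame passes the CRC check).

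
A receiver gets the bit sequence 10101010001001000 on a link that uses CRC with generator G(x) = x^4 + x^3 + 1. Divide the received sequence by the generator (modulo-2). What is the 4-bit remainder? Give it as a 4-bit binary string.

0000

Modulo-2 division of 10101010001001000 by 11001:
  pos 0: 10101 XOR 11001 = 01100
  pos 1: 11000 XOR 11001 = 00001
  pos 5: 11000 XOR 11001 = 00001
  pos 9: 11001 XOR 11001 = 00000
Remainder = 0000 (zero — the frame passes the CRC check).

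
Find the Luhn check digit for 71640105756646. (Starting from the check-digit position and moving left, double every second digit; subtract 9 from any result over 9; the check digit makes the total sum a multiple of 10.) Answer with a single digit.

0

Partial digits right→left: 6 4 6 6 5 7 5 0 1 0 4 6 1 7
Double every second digit counting from the check-digit position (so the 1st, 3rd, 5th, ... of the partial from the right).
  doubled (with −9 where >9): 3 3 1 1 2 8 2 → sum 20
  kept as-is: 4 6 7 0 0 6 7 → sum 30
Total = 20 + 30 = 50.
Check digit = (10 − (50 mod 10)) mod 10 = 0.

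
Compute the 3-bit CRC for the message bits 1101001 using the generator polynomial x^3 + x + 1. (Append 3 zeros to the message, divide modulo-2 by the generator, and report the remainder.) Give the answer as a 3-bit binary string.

000

Append 3 zeros: 1101001000. Divide by 1011 (XOR where the leading bit is 1):
  pos 0: 1101 XOR 1011 = 0110
  pos 1: 1100 XOR 1011 = 0111
  pos 2: 1110 XOR 1011 = 0101
  pos 3: 1011 XOR 1011 = 0000
Remainder (last 3 bits) = 000. This is the CRC / FCS.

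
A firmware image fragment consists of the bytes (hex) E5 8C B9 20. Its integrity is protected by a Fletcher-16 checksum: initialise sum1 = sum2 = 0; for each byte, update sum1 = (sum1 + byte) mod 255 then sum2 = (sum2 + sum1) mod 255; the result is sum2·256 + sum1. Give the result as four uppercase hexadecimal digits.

Running sums (mod 255):
  after byte 0 (E5): sum1=229, sum2=229
  after byte 1 (8C): sum1=114, sum2=88
  after byte 2 (B9): sum1=44, sum2=132
  after byte 3 (20): sum1=76, sum2=208
Checksum = sum2·256 + sum1 = 208·256 + 76 = 53324 = 0xD04C.

D04C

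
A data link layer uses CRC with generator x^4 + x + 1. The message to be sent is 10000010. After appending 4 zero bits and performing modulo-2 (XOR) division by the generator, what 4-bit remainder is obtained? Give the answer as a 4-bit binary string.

Append 4 zeros: 100000100000. Divide by 10011 (XOR where the leading bit is 1):
  pos 0: 10000 XOR 10011 = 00011
  pos 3: 11010 XOR 10011 = 01001
  pos 4: 10010 XOR 10011 = 00001
Remainder (last 4 bits) = 1000. This is the CRC / FCS.

1000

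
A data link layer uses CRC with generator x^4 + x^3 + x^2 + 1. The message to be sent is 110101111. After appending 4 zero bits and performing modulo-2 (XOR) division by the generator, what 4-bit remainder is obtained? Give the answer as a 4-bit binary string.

1011

Append 4 zeros: 1101011110000. Divide by 11101 (XOR where the leading bit is 1):
  pos 0: 11010 XOR 11101 = 00111
  pos 2: 11111 XOR 11101 = 00010
  pos 5: 10110 XOR 11101 = 01011
  pos 6: 10110 XOR 11101 = 01011
  pos 7: 10110 XOR 11101 = 01011
  pos 8: 10110 XOR 11101 = 01011
Remainder (last 4 bits) = 1011. This is the CRC / FCS.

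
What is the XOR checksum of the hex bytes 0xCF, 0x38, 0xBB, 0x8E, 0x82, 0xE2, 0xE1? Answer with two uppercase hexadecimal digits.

XOR the bytes together:
  start with 0xCF
  0xCF ⊕ 0x38 = 0xF7
  0xF7 ⊕ 0xBB = 0x4C
  0x4C ⊕ 0x8E = 0xC2
  0xC2 ⊕ 0x82 = 0x40
  0x40 ⊕ 0xE2 = 0xA2
  0xA2 ⊕ 0xE1 = 0x43

43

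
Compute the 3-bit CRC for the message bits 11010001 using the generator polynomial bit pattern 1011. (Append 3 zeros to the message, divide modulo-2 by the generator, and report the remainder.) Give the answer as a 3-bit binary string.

101

Append 3 zeros: 11010001000. Divide by 1011 (XOR where the leading bit is 1):
  pos 0: 1101 XOR 1011 = 0110
  pos 1: 1100 XOR 1011 = 0111
  pos 2: 1110 XOR 1011 = 0101
  pos 3: 1010 XOR 1011 = 0001
  pos 6: 1100 XOR 1011 = 0111
  pos 7: 1110 XOR 1011 = 0101
Remainder (last 3 bits) = 101. This is the CRC / FCS.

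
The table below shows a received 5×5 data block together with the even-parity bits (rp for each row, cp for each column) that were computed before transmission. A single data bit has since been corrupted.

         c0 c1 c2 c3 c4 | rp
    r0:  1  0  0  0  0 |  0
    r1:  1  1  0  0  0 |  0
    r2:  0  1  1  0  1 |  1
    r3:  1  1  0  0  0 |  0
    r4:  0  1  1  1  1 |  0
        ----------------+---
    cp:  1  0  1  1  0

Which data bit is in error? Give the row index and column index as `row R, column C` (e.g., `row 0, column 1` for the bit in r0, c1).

Recompute each row's even parity and compare to rp:
  r0: data parity 1, sent rp 0 → mismatch
  r1: data parity 0, sent rp 0 → ok
  r2: data parity 1, sent rp 1 → ok
  r3: data parity 0, sent rp 0 → ok
  r4: data parity 0, sent rp 0 → ok
Recompute each column's even parity and compare to cp:
  c0: data parity 1, sent cp 1 → ok
  c1: data parity 0, sent cp 0 → ok
  c2: data parity 0, sent cp 1 → mismatch
  c3: data parity 1, sent cp 1 → ok
  c4: data parity 0, sent cp 0 → ok
Exactly one row (r0) and one column (c2) fail → the flipped bit is at their intersection.

row 0, column 2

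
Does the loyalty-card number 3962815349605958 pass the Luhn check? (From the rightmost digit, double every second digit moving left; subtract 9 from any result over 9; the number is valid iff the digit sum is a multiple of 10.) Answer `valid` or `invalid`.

invalid

From the right, keep odd positions and double even positions (subtract 9 from any doubled value over 9):
  doubled (positions 2,4,...): 1 1 3 8 1 7 3 6 → sum 30
  kept (positions 1,3,...): 8 9 0 9 3 1 2 9 → sum 41
Total = 71.
71 mod 10 = 1, so the number is invalid.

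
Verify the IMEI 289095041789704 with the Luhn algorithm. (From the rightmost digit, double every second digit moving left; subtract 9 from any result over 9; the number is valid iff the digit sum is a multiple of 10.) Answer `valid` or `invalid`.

From the right, keep odd positions and double even positions (subtract 9 from any doubled value over 9):
  doubled (positions 2,4,...): 0 9 5 8 1 0 7 → sum 30
  kept (positions 1,3,...): 4 7 8 1 0 9 9 2 → sum 40
Total = 70.
70 mod 10 = 0, so the number is valid.

valid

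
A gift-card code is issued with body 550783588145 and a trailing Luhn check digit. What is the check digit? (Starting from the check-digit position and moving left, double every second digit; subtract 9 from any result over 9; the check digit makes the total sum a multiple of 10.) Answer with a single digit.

Partial digits right→left: 5 4 1 8 8 5 3 8 7 0 5 5
Double every second digit counting from the check-digit position (so the 1st, 3rd, 5th, ... of the partial from the right).
  doubled (with −9 where >9): 1 2 7 6 5 1 → sum 22
  kept as-is: 4 8 5 8 0 5 → sum 30
Total = 22 + 30 = 52.
Check digit = (10 − (52 mod 10)) mod 10 = 8.

8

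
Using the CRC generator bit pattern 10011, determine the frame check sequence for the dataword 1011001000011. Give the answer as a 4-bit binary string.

Append 4 zeros: 10110010000110000. Divide by 10011 (XOR where the leading bit is 1):
  pos 0: 10110 XOR 10011 = 00101
  pos 2: 10101 XOR 10011 = 00110
  pos 4: 11000 XOR 10011 = 01011
  pos 5: 10110 XOR 10011 = 00101
  pos 7: 10101 XOR 10011 = 00110
  pos 9: 11010 XOR 10011 = 01001
  pos 10: 10010 XOR 10011 = 00001
Remainder (last 4 bits) = 0100. This is the CRC / FCS.

0100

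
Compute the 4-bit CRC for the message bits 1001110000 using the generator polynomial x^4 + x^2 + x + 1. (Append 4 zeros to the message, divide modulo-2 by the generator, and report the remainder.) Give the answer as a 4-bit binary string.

Append 4 zeros: 10011100000000. Divide by 10111 (XOR where the leading bit is 1):
  pos 0: 10011 XOR 10111 = 00100
  pos 2: 10010 XOR 10111 = 00101
  pos 4: 10100 XOR 10111 = 00011
  pos 7: 11000 XOR 10111 = 01111
  pos 8: 11110 XOR 10111 = 01001
  pos 9: 10010 XOR 10111 = 00101
Remainder (last 4 bits) = 0101. This is the CRC / FCS.

0101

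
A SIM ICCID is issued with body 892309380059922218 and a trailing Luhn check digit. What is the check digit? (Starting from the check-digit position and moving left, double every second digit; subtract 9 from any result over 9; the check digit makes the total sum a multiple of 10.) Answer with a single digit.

Partial digits right→left: 8 1 2 2 2 9 9 5 0 0 8 3 9 0 3 2 9 8
Double every second digit counting from the check-digit position (so the 1st, 3rd, 5th, ... of the partial from the right).
  doubled (with −9 where >9): 7 4 4 9 0 7 9 6 9 → sum 55
  kept as-is: 1 2 9 5 0 3 0 2 8 → sum 30
Total = 55 + 30 = 85.
Check digit = (10 − (85 mod 10)) mod 10 = 5.

5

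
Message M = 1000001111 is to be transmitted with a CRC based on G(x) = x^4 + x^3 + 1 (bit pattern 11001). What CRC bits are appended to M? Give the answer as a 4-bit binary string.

Append 4 zeros: 10000011110000. Divide by 11001 (XOR where the leading bit is 1):
  pos 0: 10000 XOR 11001 = 01001
  pos 1: 10010 XOR 11001 = 01011
  pos 2: 10111 XOR 11001 = 01110
  pos 3: 11101 XOR 11001 = 00100
  pos 5: 10011 XOR 11001 = 01010
  pos 6: 10100 XOR 11001 = 01101
  pos 7: 11010 XOR 11001 = 00011
Remainder (last 4 bits) = 1100. This is the CRC / FCS.

1100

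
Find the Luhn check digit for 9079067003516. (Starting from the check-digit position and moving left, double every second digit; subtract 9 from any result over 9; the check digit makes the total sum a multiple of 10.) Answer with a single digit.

Partial digits right→left: 6 1 5 3 0 0 7 6 0 9 7 0 9
Double every second digit counting from the check-digit position (so the 1st, 3rd, 5th, ... of the partial from the right).
  doubled (with −9 where >9): 3 1 0 5 0 5 9 → sum 23
  kept as-is: 1 3 0 6 9 0 → sum 19
Total = 23 + 19 = 42.
Check digit = (10 − (42 mod 10)) mod 10 = 8.

8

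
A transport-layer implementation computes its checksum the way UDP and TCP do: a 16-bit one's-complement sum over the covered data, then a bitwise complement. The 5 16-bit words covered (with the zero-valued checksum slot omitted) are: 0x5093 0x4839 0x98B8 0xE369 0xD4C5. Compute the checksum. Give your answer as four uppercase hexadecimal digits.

One's-complement addition (fold any carry out of bit 15 back into bit 0):
  0x5093 + 0x4839 = 0x098CC
  0x98CC + 0x98B8 = 0x13184 → wrap carry → 0x3185
  0x3185 + 0xE369 = 0x114EE → wrap carry → 0x14EF
  0x14EF + 0xD4C5 = 0x0E9B4
One's-complement sum = 0xE9B4.
Checksum = ~0xE9B4 & 0xFFFF = 0x164B.

164B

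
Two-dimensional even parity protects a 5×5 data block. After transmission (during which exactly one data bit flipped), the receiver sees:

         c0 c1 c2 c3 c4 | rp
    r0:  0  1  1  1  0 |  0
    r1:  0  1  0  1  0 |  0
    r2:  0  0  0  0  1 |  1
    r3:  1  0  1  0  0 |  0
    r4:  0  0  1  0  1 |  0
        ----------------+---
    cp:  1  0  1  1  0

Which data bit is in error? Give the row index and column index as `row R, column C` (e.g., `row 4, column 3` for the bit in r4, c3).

row 0, column 3

Recompute each row's even parity and compare to rp:
  r0: data parity 1, sent rp 0 → mismatch
  r1: data parity 0, sent rp 0 → ok
  r2: data parity 1, sent rp 1 → ok
  r3: data parity 0, sent rp 0 → ok
  r4: data parity 0, sent rp 0 → ok
Recompute each column's even parity and compare to cp:
  c0: data parity 1, sent cp 1 → ok
  c1: data parity 0, sent cp 0 → ok
  c2: data parity 1, sent cp 1 → ok
  c3: data parity 0, sent cp 1 → mismatch
  c4: data parity 0, sent cp 0 → ok
Exactly one row (r0) and one column (c3) fail → the flipped bit is at their intersection.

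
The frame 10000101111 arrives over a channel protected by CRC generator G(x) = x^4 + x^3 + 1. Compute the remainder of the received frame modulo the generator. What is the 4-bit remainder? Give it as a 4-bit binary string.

1110

Modulo-2 division of 10000101111 by 11001:
  pos 0: 10000 XOR 11001 = 01001
  pos 1: 10011 XOR 11001 = 01010
  pos 2: 10100 XOR 11001 = 01101
  pos 3: 11011 XOR 11001 = 00010
  pos 6: 10111 XOR 11001 = 01110
Remainder = 1110 (nonzero — an error is detected).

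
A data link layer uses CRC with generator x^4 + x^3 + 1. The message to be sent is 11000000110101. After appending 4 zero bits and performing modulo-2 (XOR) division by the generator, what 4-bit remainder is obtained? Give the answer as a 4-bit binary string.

Append 4 zeros: 110000001101010000. Divide by 11001 (XOR where the leading bit is 1):
  pos 0: 11000 XOR 11001 = 00001
  pos 4: 10001 XOR 11001 = 01000
  pos 5: 10001 XOR 11001 = 01000
  pos 6: 10000 XOR 11001 = 01001
  pos 7: 10011 XOR 11001 = 01010
  pos 8: 10100 XOR 11001 = 01101
  pos 9: 11011 XOR 11001 = 00010
  pos 12: 10000 XOR 11001 = 01001
  pos 13: 10010 XOR 11001 = 01011
Remainder (last 4 bits) = 1011. This is the CRC / FCS.

1011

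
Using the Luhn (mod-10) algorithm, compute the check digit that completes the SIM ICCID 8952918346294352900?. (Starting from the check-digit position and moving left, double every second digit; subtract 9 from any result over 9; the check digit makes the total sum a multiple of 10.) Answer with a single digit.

Partial digits right→left: 0 0 9 2 5 3 4 9 2 6 4 3 8 1 9 2 5 9 8
Double every second digit counting from the check-digit position (so the 1st, 3rd, 5th, ... of the partial from the right).
  doubled (with −9 where >9): 0 9 1 8 4 8 7 9 1 7 → sum 54
  kept as-is: 0 2 3 9 6 3 1 2 9 → sum 35
Total = 54 + 35 = 89.
Check digit = (10 − (89 mod 10)) mod 10 = 1.

1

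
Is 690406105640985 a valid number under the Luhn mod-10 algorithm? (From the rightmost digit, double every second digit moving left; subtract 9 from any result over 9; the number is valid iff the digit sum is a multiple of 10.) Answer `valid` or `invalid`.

From the right, keep odd positions and double even positions (subtract 9 from any doubled value over 9):
  doubled (positions 2,4,...): 7 0 3 0 3 8 9 → sum 30
  kept (positions 1,3,...): 5 9 4 5 1 0 0 6 → sum 30
Total = 60.
60 mod 10 = 0, so the number is valid.

valid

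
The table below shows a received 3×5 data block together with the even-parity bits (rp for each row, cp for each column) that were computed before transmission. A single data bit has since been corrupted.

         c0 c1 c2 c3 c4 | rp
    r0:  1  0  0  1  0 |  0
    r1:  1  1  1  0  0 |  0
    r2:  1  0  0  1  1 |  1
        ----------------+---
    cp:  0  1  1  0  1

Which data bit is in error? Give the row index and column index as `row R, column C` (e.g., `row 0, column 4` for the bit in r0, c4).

Recompute each row's even parity and compare to rp:
  r0: data parity 0, sent rp 0 → ok
  r1: data parity 1, sent rp 0 → mismatch
  r2: data parity 1, sent rp 1 → ok
Recompute each column's even parity and compare to cp:
  c0: data parity 1, sent cp 0 → mismatch
  c1: data parity 1, sent cp 1 → ok
  c2: data parity 1, sent cp 1 → ok
  c3: data parity 0, sent cp 0 → ok
  c4: data parity 1, sent cp 1 → ok
Exactly one row (r1) and one column (c0) fail → the flipped bit is at their intersection.

row 1, column 0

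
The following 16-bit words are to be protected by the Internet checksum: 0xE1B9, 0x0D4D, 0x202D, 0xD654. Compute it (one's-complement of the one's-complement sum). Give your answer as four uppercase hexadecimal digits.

One's-complement addition (fold any carry out of bit 15 back into bit 0):
  0xE1B9 + 0x0D4D = 0x0EF06
  0xEF06 + 0x202D = 0x10F33 → wrap carry → 0x0F34
  0x0F34 + 0xD654 = 0x0E588
One's-complement sum = 0xE588.
Checksum = ~0xE588 & 0xFFFF = 0x1A77.

1A77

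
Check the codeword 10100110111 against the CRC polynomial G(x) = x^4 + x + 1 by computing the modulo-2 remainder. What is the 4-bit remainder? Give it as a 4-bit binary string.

Modulo-2 division of 10100110111 by 10011:
  pos 0: 10100 XOR 10011 = 00111
  pos 2: 11111 XOR 10011 = 01100
  pos 3: 11000 XOR 10011 = 01011
  pos 4: 10111 XOR 10011 = 00100
  pos 6: 10011 XOR 10011 = 00000
Remainder = 0000 (zero — the frame passes the CRC check).

0000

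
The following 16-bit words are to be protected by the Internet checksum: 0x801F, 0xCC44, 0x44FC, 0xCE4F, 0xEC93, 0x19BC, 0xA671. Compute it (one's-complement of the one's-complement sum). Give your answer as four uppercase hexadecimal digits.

F38D

One's-complement addition (fold any carry out of bit 15 back into bit 0):
  0x801F + 0xCC44 = 0x14C63 → wrap carry → 0x4C64
  0x4C64 + 0x44FC = 0x09160
  0x9160 + 0xCE4F = 0x15FAF → wrap carry → 0x5FB0
  0x5FB0 + 0xEC93 = 0x14C43 → wrap carry → 0x4C44
  0x4C44 + 0x19BC = 0x06600
  0x6600 + 0xA671 = 0x10C71 → wrap carry → 0x0C72
One's-complement sum = 0x0C72.
Checksum = ~0x0C72 & 0xFFFF = 0xF38D.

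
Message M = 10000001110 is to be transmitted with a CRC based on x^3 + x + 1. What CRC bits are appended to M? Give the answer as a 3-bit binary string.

001

Append 3 zeros: 10000001110000. Divide by 1011 (XOR where the leading bit is 1):
  pos 0: 1000 XOR 1011 = 0011
  pos 2: 1100 XOR 1011 = 0111
  pos 3: 1110 XOR 1011 = 0101
  pos 4: 1011 XOR 1011 = 0000
  pos 8: 1100 XOR 1011 = 0111
  pos 9: 1110 XOR 1011 = 0101
  pos 10: 1010 XOR 1011 = 0001
Remainder (last 3 bits) = 001. This is the CRC / FCS.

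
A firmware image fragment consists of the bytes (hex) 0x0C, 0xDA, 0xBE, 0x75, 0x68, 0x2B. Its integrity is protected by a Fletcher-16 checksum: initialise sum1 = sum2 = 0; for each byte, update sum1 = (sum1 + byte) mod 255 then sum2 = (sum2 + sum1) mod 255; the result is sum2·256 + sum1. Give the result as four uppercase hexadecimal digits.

E5AE

Running sums (mod 255):
  after byte 0 (0x0C): sum1=12, sum2=12
  after byte 1 (0xDA): sum1=230, sum2=242
  after byte 2 (0xBE): sum1=165, sum2=152
  after byte 3 (0x75): sum1=27, sum2=179
  after byte 4 (0x68): sum1=131, sum2=55
  after byte 5 (0x2B): sum1=174, sum2=229
Checksum = sum2·256 + sum1 = 229·256 + 174 = 58798 = 0xE5AE.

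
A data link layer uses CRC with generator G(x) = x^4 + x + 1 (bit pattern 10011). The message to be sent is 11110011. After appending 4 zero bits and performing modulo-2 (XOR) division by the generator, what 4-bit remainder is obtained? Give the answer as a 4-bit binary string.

0011

Append 4 zeros: 111100110000. Divide by 10011 (XOR where the leading bit is 1):
  pos 0: 11110 XOR 10011 = 01101
  pos 1: 11010 XOR 10011 = 01001
  pos 2: 10011 XOR 10011 = 00000
  pos 7: 10000 XOR 10011 = 00011
Remainder (last 4 bits) = 0011. This is the CRC / FCS.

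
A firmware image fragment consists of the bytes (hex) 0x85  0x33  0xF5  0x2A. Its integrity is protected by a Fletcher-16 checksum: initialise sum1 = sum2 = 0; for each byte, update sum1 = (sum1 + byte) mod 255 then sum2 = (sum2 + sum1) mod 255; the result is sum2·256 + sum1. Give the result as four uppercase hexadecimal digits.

Running sums (mod 255):
  after byte 0 (0x85): sum1=133, sum2=133
  after byte 1 (0x33): sum1=184, sum2=62
  after byte 2 (0xF5): sum1=174, sum2=236
  after byte 3 (0x2A): sum1=216, sum2=197
Checksum = sum2·256 + sum1 = 197·256 + 216 = 50648 = 0xC5D8.

C5D8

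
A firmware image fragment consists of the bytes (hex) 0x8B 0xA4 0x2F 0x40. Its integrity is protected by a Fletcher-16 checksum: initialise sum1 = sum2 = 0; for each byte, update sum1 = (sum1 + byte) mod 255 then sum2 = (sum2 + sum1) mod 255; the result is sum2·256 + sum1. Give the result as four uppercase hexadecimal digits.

Running sums (mod 255):
  after byte 0 (0x8B): sum1=139, sum2=139
  after byte 1 (0xA4): sum1=48, sum2=187
  after byte 2 (0x2F): sum1=95, sum2=27
  after byte 3 (0x40): sum1=159, sum2=186
Checksum = sum2·256 + sum1 = 186·256 + 159 = 47775 = 0xBA9F.

BA9F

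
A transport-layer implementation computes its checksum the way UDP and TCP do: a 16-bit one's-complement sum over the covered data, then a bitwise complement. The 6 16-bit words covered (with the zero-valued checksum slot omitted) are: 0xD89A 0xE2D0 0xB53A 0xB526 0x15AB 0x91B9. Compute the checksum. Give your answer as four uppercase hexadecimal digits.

32CE

One's-complement addition (fold any carry out of bit 15 back into bit 0):
  0xD89A + 0xE2D0 = 0x1BB6A → wrap carry → 0xBB6B
  0xBB6B + 0xB53A = 0x170A5 → wrap carry → 0x70A6
  0x70A6 + 0xB526 = 0x125CC → wrap carry → 0x25CD
  0x25CD + 0x15AB = 0x03B78
  0x3B78 + 0x91B9 = 0x0CD31
One's-complement sum = 0xCD31.
Checksum = ~0xCD31 & 0xFFFF = 0x32CE.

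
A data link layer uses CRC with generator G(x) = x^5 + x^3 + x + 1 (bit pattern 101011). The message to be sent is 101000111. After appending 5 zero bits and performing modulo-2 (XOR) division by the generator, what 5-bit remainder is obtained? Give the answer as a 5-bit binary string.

Append 5 zeros: 10100011100000. Divide by 101011 (XOR where the leading bit is 1):
  pos 0: 101000 XOR 101011 = 000011
  pos 4: 111110 XOR 101011 = 010101
  pos 5: 101010 XOR 101011 = 000001
Remainder (last 5 bits) = 01000. This is the CRC / FCS.

01000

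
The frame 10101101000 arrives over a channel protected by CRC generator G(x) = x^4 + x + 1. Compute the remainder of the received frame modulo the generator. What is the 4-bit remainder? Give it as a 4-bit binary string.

0000

Modulo-2 division of 10101101000 by 10011:
  pos 0: 10101 XOR 10011 = 00110
  pos 2: 11010 XOR 10011 = 01001
  pos 3: 10011 XOR 10011 = 00000
Remainder = 0000 (zero — the frame passes the CRC check).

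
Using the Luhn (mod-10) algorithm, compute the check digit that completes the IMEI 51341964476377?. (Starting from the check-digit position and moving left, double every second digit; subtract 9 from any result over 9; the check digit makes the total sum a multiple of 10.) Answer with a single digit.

Partial digits right→left: 7 7 3 6 7 4 4 6 9 1 4 3 1 5
Double every second digit counting from the check-digit position (so the 1st, 3rd, 5th, ... of the partial from the right).
  doubled (with −9 where >9): 5 6 5 8 9 8 2 → sum 43
  kept as-is: 7 6 4 6 1 3 5 → sum 32
Total = 43 + 32 = 75.
Check digit = (10 − (75 mod 10)) mod 10 = 5.

5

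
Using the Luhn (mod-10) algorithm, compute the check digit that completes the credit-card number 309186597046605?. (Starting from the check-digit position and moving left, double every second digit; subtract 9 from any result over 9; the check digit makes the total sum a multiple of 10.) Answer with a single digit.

8

Partial digits right→left: 5 0 6 6 4 0 7 9 5 6 8 1 9 0 3
Double every second digit counting from the check-digit position (so the 1st, 3rd, 5th, ... of the partial from the right).
  doubled (with −9 where >9): 1 3 8 5 1 7 9 6 → sum 40
  kept as-is: 0 6 0 9 6 1 0 → sum 22
Total = 40 + 22 = 62.
Check digit = (10 − (62 mod 10)) mod 10 = 8.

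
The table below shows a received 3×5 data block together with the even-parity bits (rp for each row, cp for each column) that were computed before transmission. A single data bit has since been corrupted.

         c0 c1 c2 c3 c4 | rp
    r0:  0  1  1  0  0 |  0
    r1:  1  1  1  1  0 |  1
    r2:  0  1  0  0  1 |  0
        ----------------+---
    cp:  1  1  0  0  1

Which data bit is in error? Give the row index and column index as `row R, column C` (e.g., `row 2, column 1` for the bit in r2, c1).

Recompute each row's even parity and compare to rp:
  r0: data parity 0, sent rp 0 → ok
  r1: data parity 0, sent rp 1 → mismatch
  r2: data parity 0, sent rp 0 → ok
Recompute each column's even parity and compare to cp:
  c0: data parity 1, sent cp 1 → ok
  c1: data parity 1, sent cp 1 → ok
  c2: data parity 0, sent cp 0 → ok
  c3: data parity 1, sent cp 0 → mismatch
  c4: data parity 1, sent cp 1 → ok
Exactly one row (r1) and one column (c3) fail → the flipped bit is at their intersection.

row 1, column 3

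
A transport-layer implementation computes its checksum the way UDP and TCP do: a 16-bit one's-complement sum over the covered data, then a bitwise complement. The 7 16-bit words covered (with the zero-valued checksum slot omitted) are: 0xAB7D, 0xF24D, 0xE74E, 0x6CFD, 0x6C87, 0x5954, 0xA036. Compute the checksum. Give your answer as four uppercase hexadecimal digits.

One's-complement addition (fold any carry out of bit 15 back into bit 0):
  0xAB7D + 0xF24D = 0x19DCA → wrap carry → 0x9DCB
  0x9DCB + 0xE74E = 0x18519 → wrap carry → 0x851A
  0x851A + 0x6CFD = 0x0F217
  0xF217 + 0x6C87 = 0x15E9E → wrap carry → 0x5E9F
  0x5E9F + 0x5954 = 0x0B7F3
  0xB7F3 + 0xA036 = 0x15829 → wrap carry → 0x582A
One's-complement sum = 0x582A.
Checksum = ~0x582A & 0xFFFF = 0xA7D5.

A7D5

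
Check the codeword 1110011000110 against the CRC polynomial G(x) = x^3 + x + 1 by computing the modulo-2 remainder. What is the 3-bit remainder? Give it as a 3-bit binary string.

000

Modulo-2 division of 1110011000110 by 1011:
  pos 0: 1110 XOR 1011 = 0101
  pos 1: 1010 XOR 1011 = 0001
  pos 4: 1110 XOR 1011 = 0101
  pos 5: 1010 XOR 1011 = 0001
  pos 8: 1011 XOR 1011 = 0000
Remainder = 000 (zero — the frame passes the CRC check).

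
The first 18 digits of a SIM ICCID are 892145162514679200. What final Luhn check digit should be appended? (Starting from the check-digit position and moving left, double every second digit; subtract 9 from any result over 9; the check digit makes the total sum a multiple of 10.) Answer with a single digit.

Partial digits right→left: 0 0 2 9 7 6 4 1 5 2 6 1 5 4 1 2 9 8
Double every second digit counting from the check-digit position (so the 1st, 3rd, 5th, ... of the partial from the right).
  doubled (with −9 where >9): 0 4 5 8 1 3 1 2 9 → sum 33
  kept as-is: 0 9 6 1 2 1 4 2 8 → sum 33
Total = 33 + 33 = 66.
Check digit = (10 − (66 mod 10)) mod 10 = 4.

4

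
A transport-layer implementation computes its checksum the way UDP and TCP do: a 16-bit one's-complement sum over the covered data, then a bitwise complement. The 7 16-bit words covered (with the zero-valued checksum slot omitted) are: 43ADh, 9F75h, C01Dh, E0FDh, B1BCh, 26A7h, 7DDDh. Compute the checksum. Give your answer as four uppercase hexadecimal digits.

2580

One's-complement addition (fold any carry out of bit 15 back into bit 0):
  0x43AD + 0x9F75 = 0x0E322
  0xE322 + 0xC01D = 0x1A33F → wrap carry → 0xA340
  0xA340 + 0xE0FD = 0x1843D → wrap carry → 0x843E
  0x843E + 0xB1BC = 0x135FA → wrap carry → 0x35FB
  0x35FB + 0x26A7 = 0x05CA2
  0x5CA2 + 0x7DDD = 0x0DA7F
One's-complement sum = 0xDA7F.
Checksum = ~0xDA7F & 0xFFFF = 0x2580.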